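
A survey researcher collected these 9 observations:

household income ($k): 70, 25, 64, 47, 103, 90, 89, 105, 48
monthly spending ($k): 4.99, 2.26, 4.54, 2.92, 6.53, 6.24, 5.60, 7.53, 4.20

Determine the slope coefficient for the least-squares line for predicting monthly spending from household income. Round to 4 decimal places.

0.0598

n = 9, Σx = 641, Σy = 44.81, Σxy = 3558.44, Σx² = 51789
Sxx = Σx² − (Σx)²/n = 51789 − 45653.444444 = 6135.555556
Sxy = Σxy − (Σx)(Σy)/n = 3558.44 − 3191.467778 = 366.972222
b = Sxy/Sxx = 366.972222/6135.555556 = 0.059811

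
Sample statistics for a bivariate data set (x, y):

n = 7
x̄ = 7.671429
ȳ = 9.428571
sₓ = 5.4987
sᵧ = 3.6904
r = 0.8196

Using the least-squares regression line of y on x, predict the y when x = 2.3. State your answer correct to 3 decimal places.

6.474

b = r · sᵧ/sₓ = 0.8196 · 3.6904/5.4987 = 0.550067
a = ȳ − b·x̄ = 9.428571 − 0.550067·7.671429 = 5.208773
ŷ(2.3) = a + b·2.3 = 5.208773 + 0.550067·2.3 = 6.473927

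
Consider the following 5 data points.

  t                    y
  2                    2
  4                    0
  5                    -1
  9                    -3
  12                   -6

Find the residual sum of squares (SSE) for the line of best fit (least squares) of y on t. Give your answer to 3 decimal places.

n = 5, Σx = 32, Σy = -8, Σxy = -100, Σx² = 270, Σy² = 50
Sxx = Σx² − (Σx)²/n = 270 − 204.8 = 65.2
Sxy = Σxy − (Σx)(Σy)/n = -100 − (-51.2) = -48.8
Syy = Σy² − (Σy)²/n = 50 − 12.8 = 37.2
b = Sxy/Sxx = -48.8/65.2 = -0.748466
SSE = Syy − b·Sxy = 37.2 − (-0.748466)·(-48.8) = 0.674847

0.675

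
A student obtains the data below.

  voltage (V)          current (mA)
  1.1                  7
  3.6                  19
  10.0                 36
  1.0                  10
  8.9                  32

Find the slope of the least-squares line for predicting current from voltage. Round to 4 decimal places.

n = 5, Σx = 24.6, Σy = 104, Σxy = 730.9, Σx² = 194.38
Sxx = Σx² − (Σx)²/n = 194.38 − 121.032 = 73.348
Sxy = Σxy − (Σx)(Σy)/n = 730.9 − 511.68 = 219.22
b = Sxy/Sxx = 219.22/73.348 = 2.988766

2.9888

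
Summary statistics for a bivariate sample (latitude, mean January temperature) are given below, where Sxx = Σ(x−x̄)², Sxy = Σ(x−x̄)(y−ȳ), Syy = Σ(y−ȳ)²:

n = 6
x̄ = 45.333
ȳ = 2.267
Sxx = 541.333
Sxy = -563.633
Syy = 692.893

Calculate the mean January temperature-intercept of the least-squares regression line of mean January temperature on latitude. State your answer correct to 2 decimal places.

49.47

b = Sxy/Sxx = -563.633/541.333 = -1.041195
a = ȳ − b·x̄ = 2.267 − (-1.041195)·45.333 = 49.467475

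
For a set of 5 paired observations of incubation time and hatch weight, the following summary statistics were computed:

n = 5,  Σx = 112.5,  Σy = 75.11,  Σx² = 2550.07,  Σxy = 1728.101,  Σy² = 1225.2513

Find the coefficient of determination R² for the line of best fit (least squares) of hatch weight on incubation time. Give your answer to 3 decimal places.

Sxx = Σx² − (Σx)²/n = 2550.07 − 2531.25 = 18.82
Sxy = Σxy − (Σx)(Σy)/n = 1728.101 − 1689.975 = 38.126
Syy = Σy² − (Σy)²/n = 1225.2513 − 1128.30242 = 96.94888
R² = Sxy²/(Sxx·Syy) = (38.126)²/(18.82·96.94888) = 0.796673

0.797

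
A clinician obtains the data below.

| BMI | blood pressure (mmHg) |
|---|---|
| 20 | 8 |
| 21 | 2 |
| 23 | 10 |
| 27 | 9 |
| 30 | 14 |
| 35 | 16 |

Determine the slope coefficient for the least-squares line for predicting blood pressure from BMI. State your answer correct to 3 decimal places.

n = 6, Σx = 156, Σy = 59, Σxy = 1655, Σx² = 4224
Sxx = Σx² − (Σx)²/n = 4224 − 4056 = 168
Sxy = Σxy − (Σx)(Σy)/n = 1655 − 1534 = 121
b = Sxy/Sxx = 121/168 = 0.720238

0.720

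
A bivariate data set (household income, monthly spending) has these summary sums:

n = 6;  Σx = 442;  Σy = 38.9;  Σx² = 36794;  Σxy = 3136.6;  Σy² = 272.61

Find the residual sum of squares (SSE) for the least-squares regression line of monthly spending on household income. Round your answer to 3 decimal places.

Sxx = Σx² − (Σx)²/n = 36794 − 32560.666667 = 4233.333333
Sxy = Σxy − (Σx)(Σy)/n = 3136.6 − 2865.633333 = 270.966667
Syy = Σy² − (Σy)²/n = 272.61 − 252.201667 = 20.408333
b = Sxy/Sxx = 270.966667/4233.333333 = 0.064008
SSE = Syy − b·Sxy = 20.408333 − 0.064008·270.966667 = 3.064333

3.064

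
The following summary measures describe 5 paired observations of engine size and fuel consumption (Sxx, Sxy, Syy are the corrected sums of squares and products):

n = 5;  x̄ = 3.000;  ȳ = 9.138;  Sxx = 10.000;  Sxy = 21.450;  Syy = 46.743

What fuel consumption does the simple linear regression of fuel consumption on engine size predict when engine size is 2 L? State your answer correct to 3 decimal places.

6.993

b = Sxy/Sxx = 21.45/10 = 2.145
a = ȳ − b·x̄ = 9.138 − 2.145·3 = 2.703
ŷ(2) = a + b·2 = 2.703 + 2.145·2 = 6.993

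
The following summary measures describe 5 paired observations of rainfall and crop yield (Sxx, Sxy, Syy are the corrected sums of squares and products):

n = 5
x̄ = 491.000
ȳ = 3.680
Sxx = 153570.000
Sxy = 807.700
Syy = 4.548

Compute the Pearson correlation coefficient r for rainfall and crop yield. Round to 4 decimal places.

r = Sxy/√(Sxx·Syy) = 807.7/√(698436.36) = 807.7/835.725050 = 0.966466

0.9665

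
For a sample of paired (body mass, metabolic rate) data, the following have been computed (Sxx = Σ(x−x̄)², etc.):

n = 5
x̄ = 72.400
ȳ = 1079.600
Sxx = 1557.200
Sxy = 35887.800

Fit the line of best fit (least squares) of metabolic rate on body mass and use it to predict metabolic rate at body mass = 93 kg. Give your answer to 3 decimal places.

b = Sxy/Sxx = 35887.8/1557.2 = 23.046365
a = ȳ − b·x̄ = 1079.6 − 23.046365·72.4 = -588.956846
ŷ(93) = a + b·93 = -588.956846 + 23.046365·93 = 1554.355125

1554.355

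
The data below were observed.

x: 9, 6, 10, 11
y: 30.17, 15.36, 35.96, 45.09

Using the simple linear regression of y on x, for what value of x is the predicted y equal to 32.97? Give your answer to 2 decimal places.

9.23

n = 4, Σx = 36, Σy = 126.58, Σxy = 1219.28, Σx² = 338
Sxx = Σx² − (Σx)²/n = 338 − 324 = 14
Sxy = Σxy − (Σx)(Σy)/n = 1219.28 − 1139.22 = 80.06
b = Sxy/Sxx = 80.06/14 = 5.718571
a = ȳ − b·x̄ = 31.645 − 5.718571·9 = -19.822143
Set a + b·x = 32.97: x = (32.97 − (-19.822143)) / 5.718571 = 9.231701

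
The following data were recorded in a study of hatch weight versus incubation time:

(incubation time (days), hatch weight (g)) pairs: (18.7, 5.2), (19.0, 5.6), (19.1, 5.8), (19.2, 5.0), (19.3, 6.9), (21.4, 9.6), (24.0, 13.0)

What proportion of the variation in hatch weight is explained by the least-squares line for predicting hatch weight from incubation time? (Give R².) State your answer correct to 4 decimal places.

n = 7, Σx = 140.7, Σy = 51.1, Σxy = 1061.03, Σx² = 2850.59, Σy² = 425.81
Sxx = Σx² − (Σx)²/n = 2850.59 − 2828.07 = 22.52
Sxy = Σxy − (Σx)(Σy)/n = 1061.03 − 1027.11 = 33.92
Syy = Σy² − (Σy)²/n = 425.81 − 373.03 = 52.78
R² = Sxy²/(Sxx·Syy) = (33.92)²/(22.52·52.78) = 0.967997

0.9680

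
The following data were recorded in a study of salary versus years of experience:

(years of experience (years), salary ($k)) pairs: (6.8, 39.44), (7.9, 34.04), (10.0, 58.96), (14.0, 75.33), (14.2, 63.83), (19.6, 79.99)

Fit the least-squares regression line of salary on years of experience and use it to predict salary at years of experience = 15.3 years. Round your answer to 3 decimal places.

70.045

n = 6, Σx = 72.5, Σy = 351.59, Σxy = 4655.518, Σx² = 990.45
Sxx = Σx² − (Σx)²/n = 990.45 − 876.041667 = 114.408333
Sxy = Σxy − (Σx)(Σy)/n = 4655.518 − 4248.379167 = 407.138833
b = Sxy/Sxx = 407.138833/114.408333 = 3.558647
a = ȳ − b·x̄ = 58.598333 − 3.558647·12.083333 = 15.598020
ŷ(15.3) = a + b·15.3 = 15.598020 + 3.558647·15.3 = 70.045313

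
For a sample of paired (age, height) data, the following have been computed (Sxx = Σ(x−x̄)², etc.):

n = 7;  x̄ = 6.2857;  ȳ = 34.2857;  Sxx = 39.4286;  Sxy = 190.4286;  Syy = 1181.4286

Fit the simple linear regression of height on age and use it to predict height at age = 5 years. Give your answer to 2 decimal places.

28.08

b = Sxy/Sxx = 190.4286/39.4286 = 4.829707
a = ȳ − b·x̄ = 34.2857 − 4.829707·6.2857 = 3.927608
ŷ(5) = a + b·5 = 3.927608 + 4.829707·5 = 28.076145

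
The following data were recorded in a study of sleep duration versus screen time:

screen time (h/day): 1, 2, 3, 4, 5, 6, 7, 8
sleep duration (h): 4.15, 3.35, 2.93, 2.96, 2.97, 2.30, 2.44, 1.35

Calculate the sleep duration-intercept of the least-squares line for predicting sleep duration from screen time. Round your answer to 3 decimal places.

n = 8, Σx = 36, Σy = 22.45, Σxy = 88.01, Σx² = 204
Sxx = Σx² − (Σx)²/n = 204 − 162 = 42
Sxy = Σxy − (Σx)(Σy)/n = 88.01 − 101.025 = -13.015
b = Sxy/Sxx = -13.015/42 = -0.309881
a = ȳ − b·x̄ = 2.80625 − (-0.309881)·4.5 = 4.200714

4.201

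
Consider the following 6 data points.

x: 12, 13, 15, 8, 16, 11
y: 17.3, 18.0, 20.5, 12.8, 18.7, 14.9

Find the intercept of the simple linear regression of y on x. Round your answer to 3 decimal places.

n = 6, Σx = 75, Σy = 102.2, Σxy = 1314.6, Σx² = 979
Sxx = Σx² − (Σx)²/n = 979 − 937.5 = 41.5
Sxy = Σxy − (Σx)(Σy)/n = 1314.6 − 1277.5 = 37.1
b = Sxy/Sxx = 37.1/41.5 = 0.893976
a = ȳ − b·x̄ = 17.033333 − 0.893976·12.5 = 5.858635

5.859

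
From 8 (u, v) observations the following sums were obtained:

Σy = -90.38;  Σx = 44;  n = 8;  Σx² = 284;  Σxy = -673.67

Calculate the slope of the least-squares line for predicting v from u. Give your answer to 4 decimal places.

-4.2043

Sxx = Σx² − (Σx)²/n = 284 − 242 = 42
Sxy = Σxy − (Σx)(Σy)/n = -673.67 − (-497.09) = -176.58
b = Sxy/Sxx = -176.58/42 = -4.204286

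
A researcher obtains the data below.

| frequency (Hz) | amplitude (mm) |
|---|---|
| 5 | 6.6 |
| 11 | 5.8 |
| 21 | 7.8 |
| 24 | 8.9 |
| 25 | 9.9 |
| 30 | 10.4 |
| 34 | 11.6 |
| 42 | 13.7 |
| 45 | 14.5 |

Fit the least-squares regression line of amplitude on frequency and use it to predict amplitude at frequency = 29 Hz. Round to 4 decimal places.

n = 9, Σx = 237, Σy = 89.2, Σxy = 2656, Σx² = 7633
Sxx = Σx² − (Σx)²/n = 7633 − 6241 = 1392
Sxy = Σxy − (Σx)(Σy)/n = 2656 − 2348.933333 = 307.066667
b = Sxy/Sxx = 307.066667/1392 = 0.220594
a = ȳ − b·x̄ = 9.911111 − 0.220594·26.333333 = 4.102139
ŷ(29) = a + b·29 = 4.102139 + 0.220594·29 = 10.499361

10.4994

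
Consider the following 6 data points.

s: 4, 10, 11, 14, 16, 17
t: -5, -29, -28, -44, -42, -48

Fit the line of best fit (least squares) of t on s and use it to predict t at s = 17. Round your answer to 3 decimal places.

-48.895

n = 6, Σx = 72, Σy = -196, Σxy = -2722, Σx² = 978
Sxx = Σx² − (Σx)²/n = 978 − 864 = 114
Sxy = Σxy − (Σx)(Σy)/n = -2722 − (-2352) = -370
b = Sxy/Sxx = -370/114 = -3.245614
a = ȳ − b·x̄ = -32.666667 − (-3.245614)·12 = 6.280702
ŷ(17) = a + b·17 = 6.280702 + (-3.245614)·17 = -48.894737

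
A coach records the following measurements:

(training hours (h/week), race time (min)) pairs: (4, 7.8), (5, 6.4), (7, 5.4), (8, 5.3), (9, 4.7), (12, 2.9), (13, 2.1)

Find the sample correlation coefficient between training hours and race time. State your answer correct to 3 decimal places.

n = 7, Σx = 58, Σy = 34.6, Σxy = 247.8, Σx² = 548, Σy² = 193.96
Sxx = Σx² − (Σx)²/n = 548 − 480.571429 = 67.428571
Sxy = Σxy − (Σx)(Σy)/n = 247.8 − 286.685714 = -38.885714
Syy = Σy² − (Σy)²/n = 193.96 − 171.022857 = 22.937143
r = Sxy/√(Sxx·Syy) = -38.885714/√(1546.618776) = -38.885714/39.327074 = -0.988777

-0.989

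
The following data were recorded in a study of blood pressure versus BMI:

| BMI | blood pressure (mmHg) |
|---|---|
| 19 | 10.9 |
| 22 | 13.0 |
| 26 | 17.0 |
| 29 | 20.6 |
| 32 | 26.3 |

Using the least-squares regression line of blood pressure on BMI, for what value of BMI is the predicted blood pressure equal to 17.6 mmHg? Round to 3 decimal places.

n = 5, Σx = 128, Σy = 87.8, Σxy = 2374.1, Σx² = 3386
Sxx = Σx² − (Σx)²/n = 3386 − 3276.8 = 109.2
Sxy = Σxy − (Σx)(Σy)/n = 2374.1 − 2247.68 = 126.42
b = Sxy/Sxx = 126.42/109.2 = 1.157692
a = ȳ − b·x̄ = 17.56 − 1.157692·25.6 = -12.076923
Set a + b·x = 17.6: x = (17.6 − (-12.076923)) / 1.157692 = 25.634551

25.635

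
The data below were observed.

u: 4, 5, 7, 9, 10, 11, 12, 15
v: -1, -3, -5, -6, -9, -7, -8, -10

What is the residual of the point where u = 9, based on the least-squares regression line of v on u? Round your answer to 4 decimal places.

0.0277

n = 8, Σx = 73, Σy = -49, Σxy = -521, Σx² = 761
Sxx = Σx² − (Σx)²/n = 761 − 666.125 = 94.875
Sxy = Σxy − (Σx)(Σy)/n = -521 − (-447.125) = -73.875
b = Sxy/Sxx = -73.875/94.875 = -0.778656
a = ȳ − b·x̄ = -6.125 − (-0.778656)·9.125 = 0.980237
ŷ(9) = 0.980237 + (-0.778656)·9 = -6.027668
residual = y − ŷ = -6 − (-6.027668) = 0.027668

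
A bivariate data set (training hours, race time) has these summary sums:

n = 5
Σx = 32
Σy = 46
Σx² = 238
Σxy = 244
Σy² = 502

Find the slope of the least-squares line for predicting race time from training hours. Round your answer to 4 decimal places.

Sxx = Σx² − (Σx)²/n = 238 − 204.8 = 33.2
Sxy = Σxy − (Σx)(Σy)/n = 244 − 294.4 = -50.4
b = Sxy/Sxx = -50.4/33.2 = -1.518072

-1.5181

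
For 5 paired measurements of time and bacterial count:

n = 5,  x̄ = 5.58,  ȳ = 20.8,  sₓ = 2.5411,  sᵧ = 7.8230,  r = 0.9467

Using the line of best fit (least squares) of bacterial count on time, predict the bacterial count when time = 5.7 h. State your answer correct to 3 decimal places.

b = r · sᵧ/sₓ = 0.9467 · 7.823/2.5411 = 2.914499
a = ȳ − b·x̄ = 20.8 − 2.914499·5.58 = 4.537094
ŷ(5.7) = a + b·5.7 = 4.537094 + 2.914499·5.7 = 21.149740

21.150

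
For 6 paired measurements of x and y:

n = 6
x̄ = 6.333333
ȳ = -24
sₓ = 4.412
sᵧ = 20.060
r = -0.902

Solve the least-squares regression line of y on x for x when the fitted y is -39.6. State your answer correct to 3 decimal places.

10.137

b = r · sᵧ/sₓ = -0.902 · 20.06/4.412 = -4.101115
a = ȳ − b·x̄ = -24 − (-4.101115)·6.333333 = 1.973728
Set a + b·x = -39.6: x = (-39.6 − 1.973728) / (-4.101115) = 10.137176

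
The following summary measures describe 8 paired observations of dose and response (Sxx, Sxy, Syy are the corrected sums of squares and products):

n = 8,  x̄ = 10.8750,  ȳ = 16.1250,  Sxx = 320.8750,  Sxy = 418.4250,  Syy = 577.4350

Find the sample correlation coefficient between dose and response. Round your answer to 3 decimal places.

0.972

r = Sxy/√(Sxx·Syy) = 418.425/√(185284.455625) = 418.425/430.446809 = 0.972071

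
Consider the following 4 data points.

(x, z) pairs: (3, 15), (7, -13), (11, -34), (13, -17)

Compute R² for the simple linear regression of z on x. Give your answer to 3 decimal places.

0.690

n = 4, Σx = 34, Σy = -49, Σxy = -641, Σx² = 348, Σy² = 1839
Sxx = Σx² − (Σx)²/n = 348 − 289 = 59
Sxy = Σxy − (Σx)(Σy)/n = -641 − (-416.5) = -224.5
Syy = Σy² − (Σy)²/n = 1839 − 600.25 = 1238.75
R² = Sxy²/(Sxx·Syy) = (-224.5)²/(59·1238.75) = 0.689600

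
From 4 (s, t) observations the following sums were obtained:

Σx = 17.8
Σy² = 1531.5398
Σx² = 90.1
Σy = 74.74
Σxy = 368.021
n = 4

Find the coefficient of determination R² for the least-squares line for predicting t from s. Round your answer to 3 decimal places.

0.854

Sxx = Σx² − (Σx)²/n = 90.1 − 79.21 = 10.89
Sxy = Σxy − (Σx)(Σy)/n = 368.021 − 332.593 = 35.428
Syy = Σy² − (Σy)²/n = 1531.5398 − 1396.5169 = 135.0229
R² = Sxy²/(Sxx·Syy) = (35.428)²/(10.89·135.0229) = 0.853607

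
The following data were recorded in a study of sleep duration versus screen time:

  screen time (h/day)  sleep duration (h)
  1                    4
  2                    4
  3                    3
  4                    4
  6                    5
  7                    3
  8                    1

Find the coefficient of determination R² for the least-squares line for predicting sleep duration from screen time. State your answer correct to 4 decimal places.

n = 7, Σx = 31, Σy = 24, Σxy = 96, Σx² = 179, Σy² = 92
Sxx = Σx² − (Σx)²/n = 179 − 137.285714 = 41.714286
Sxy = Σxy − (Σx)(Σy)/n = 96 − 106.285714 = -10.285714
Syy = Σy² − (Σy)²/n = 92 − 82.285714 = 9.714286
R² = Sxy²/(Sxx·Syy) = (-10.285714)²/(41.714286·9.714286) = 0.261080

0.2611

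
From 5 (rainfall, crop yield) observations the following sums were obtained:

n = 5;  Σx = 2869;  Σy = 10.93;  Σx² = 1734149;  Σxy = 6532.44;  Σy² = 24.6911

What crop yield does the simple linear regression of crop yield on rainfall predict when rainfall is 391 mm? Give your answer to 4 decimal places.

1.6437

Sxx = Σx² − (Σx)²/n = 1734149 − 1646232.2 = 87916.8
Sxy = Σxy − (Σx)(Σy)/n = 6532.44 − 6271.634 = 260.806
b = Sxy/Sxx = 260.806/87916.8 = 0.002967
a = ȳ − b·x̄ = 2.186 − 0.002967·573.8 = 0.483817
ŷ(391) = a + b·391 = 0.483817 + 0.002967·391 = 1.643722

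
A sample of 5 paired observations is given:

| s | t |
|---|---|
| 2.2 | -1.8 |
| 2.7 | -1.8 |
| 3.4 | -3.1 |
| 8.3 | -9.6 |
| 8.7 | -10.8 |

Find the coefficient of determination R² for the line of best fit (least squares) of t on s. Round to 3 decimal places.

0.994

n = 5, Σx = 25.3, Σy = -27.1, Σxy = -193, Σx² = 168.27, Σy² = 224.89
Sxx = Σx² − (Σx)²/n = 168.27 − 128.018 = 40.252
Sxy = Σxy − (Σx)(Σy)/n = -193 − (-137.126) = -55.874
Syy = Σy² − (Σy)²/n = 224.89 − 146.882 = 78.008
R² = Sxy²/(Sxx·Syy) = (-55.874)²/(40.252·78.008) = 0.994244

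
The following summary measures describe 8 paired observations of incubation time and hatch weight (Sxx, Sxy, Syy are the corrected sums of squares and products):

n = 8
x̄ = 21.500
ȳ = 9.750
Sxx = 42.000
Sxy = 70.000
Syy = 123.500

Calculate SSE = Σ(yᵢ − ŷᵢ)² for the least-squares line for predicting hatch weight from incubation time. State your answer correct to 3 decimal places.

b = Sxy/Sxx = 70/42 = 1.666667
SSE = Syy − b·Sxy = 123.5 − 1.666667·70 = 6.833333

6.833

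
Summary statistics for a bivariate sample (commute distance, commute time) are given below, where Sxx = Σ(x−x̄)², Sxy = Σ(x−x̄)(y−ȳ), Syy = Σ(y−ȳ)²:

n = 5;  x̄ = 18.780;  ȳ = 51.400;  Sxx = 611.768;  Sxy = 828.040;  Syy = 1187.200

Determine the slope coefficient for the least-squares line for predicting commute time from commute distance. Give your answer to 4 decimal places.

1.3535

b = Sxy/Sxx = 828.04/611.768 = 1.353520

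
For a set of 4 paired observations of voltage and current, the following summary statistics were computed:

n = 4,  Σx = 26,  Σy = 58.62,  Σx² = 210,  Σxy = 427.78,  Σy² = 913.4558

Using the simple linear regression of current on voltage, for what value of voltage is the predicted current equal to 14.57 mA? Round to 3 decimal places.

Sxx = Σx² − (Σx)²/n = 210 − 169 = 41
Sxy = Σxy − (Σx)(Σy)/n = 427.78 − 381.03 = 46.75
b = Sxy/Sxx = 46.75/41 = 1.140244
a = ȳ − b·x̄ = 14.655 − 1.140244·6.5 = 7.243415
Set a + b·x = 14.57: x = (14.57 − 7.243415) / 1.140244 = 6.425455

6.425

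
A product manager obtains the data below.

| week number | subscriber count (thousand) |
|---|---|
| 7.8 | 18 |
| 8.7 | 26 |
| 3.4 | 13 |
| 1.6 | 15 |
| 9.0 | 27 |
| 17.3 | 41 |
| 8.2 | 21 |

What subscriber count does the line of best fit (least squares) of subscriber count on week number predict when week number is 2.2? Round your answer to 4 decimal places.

n = 7, Σx = 56, Σy = 161, Σxy = 1559.3, Σx² = 598.18
Sxx = Σx² − (Σx)²/n = 598.18 − 448 = 150.18
Sxy = Σxy − (Σx)(Σy)/n = 1559.3 − 1288 = 271.3
b = Sxy/Sxx = 271.3/150.18 = 1.806499
a = ȳ − b·x̄ = 23 − 1.806499·8 = 8.548009
ŷ(2.2) = a + b·2.2 = 8.548009 + 1.806499·2.2 = 12.522307

12.5223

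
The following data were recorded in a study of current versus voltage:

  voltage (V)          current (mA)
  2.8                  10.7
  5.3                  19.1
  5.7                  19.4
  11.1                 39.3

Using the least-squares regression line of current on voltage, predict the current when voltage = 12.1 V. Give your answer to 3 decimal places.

42.510

n = 4, Σx = 24.9, Σy = 88.5, Σxy = 678, Σx² = 191.63
Sxx = Σx² − (Σx)²/n = 191.63 − 155.0025 = 36.6275
Sxy = Σxy − (Σx)(Σy)/n = 678 − 550.9125 = 127.0875
b = Sxy/Sxx = 127.0875/36.6275 = 3.469729
a = ȳ − b·x̄ = 22.125 − 3.469729·6.225 = 0.525937
ŷ(12.1) = a + b·12.1 = 0.525937 + 3.469729·12.1 = 42.509658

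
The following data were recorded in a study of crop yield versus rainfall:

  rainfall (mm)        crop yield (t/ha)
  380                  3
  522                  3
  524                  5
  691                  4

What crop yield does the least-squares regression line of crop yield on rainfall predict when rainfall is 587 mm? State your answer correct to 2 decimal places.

3.93

n = 4, Σx = 2117, Σy = 15, Σxy = 8090, Σx² = 1168941
Sxx = Σx² − (Σx)²/n = 1168941 − 1120422.25 = 48518.75
Sxy = Σxy − (Σx)(Σy)/n = 8090 − 7938.75 = 151.25
b = Sxy/Sxx = 151.25/48518.75 = 0.003117
a = ȳ − b·x̄ = 3.75 − 0.003117·529.25 = 2.100142
ŷ(587) = a + b·587 = 2.100142 + 0.003117·587 = 3.930027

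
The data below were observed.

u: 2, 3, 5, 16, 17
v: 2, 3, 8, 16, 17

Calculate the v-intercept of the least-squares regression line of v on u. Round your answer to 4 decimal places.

1.0356

n = 5, Σx = 43, Σy = 46, Σxy = 598, Σx² = 583
Sxx = Σx² − (Σx)²/n = 583 − 369.8 = 213.2
Sxy = Σxy − (Σx)(Σy)/n = 598 − 395.6 = 202.4
b = Sxy/Sxx = 202.4/213.2 = 0.949343
a = ȳ − b·x̄ = 9.2 − 0.949343·8.6 = 1.035647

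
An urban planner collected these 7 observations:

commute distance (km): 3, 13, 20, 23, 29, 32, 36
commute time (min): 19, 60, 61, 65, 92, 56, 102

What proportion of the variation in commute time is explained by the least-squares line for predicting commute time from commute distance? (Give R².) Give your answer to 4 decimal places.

0.6947

n = 7, Σx = 156, Σy = 455, Σxy = 11684, Σx² = 4268, Σy² = 33911
Sxx = Σx² − (Σx)²/n = 4268 − 3476.571429 = 791.428571
Sxy = Σxy − (Σx)(Σy)/n = 11684 − 10140 = 1544
Syy = Σy² − (Σy)²/n = 33911 − 29575 = 4336
R² = Sxy²/(Sxx·Syy) = (1544)²/(791.428571·4336) = 0.694694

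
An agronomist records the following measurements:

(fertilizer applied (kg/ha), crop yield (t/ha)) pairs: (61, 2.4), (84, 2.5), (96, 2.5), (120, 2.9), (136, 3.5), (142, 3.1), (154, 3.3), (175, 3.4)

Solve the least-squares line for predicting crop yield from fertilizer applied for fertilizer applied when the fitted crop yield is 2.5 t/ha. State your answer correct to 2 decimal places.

n = 8, Σx = 968, Σy = 23.6, Σxy = 2963.8, Σx² = 127394
Sxx = Σx² − (Σx)²/n = 127394 − 117128 = 10266
Sxy = Σxy − (Σx)(Σy)/n = 2963.8 − 2855.6 = 108.2
b = Sxy/Sxx = 108.2/10266 = 0.010540
a = ȳ − b·x̄ = 2.95 − 0.010540·121 = 1.674703
Set a + b·x = 2.5: x = (2.5 − 1.674703) / 0.010540 = 78.304067

78.30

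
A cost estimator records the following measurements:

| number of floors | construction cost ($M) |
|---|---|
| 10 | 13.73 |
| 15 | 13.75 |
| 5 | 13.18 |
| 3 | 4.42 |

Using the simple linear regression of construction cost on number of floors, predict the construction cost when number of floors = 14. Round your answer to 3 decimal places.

14.637

n = 4, Σx = 33, Σy = 45.08, Σxy = 422.71, Σx² = 359
Sxx = Σx² − (Σx)²/n = 359 − 272.25 = 86.75
Sxy = Σxy − (Σx)(Σy)/n = 422.71 − 371.91 = 50.8
b = Sxy/Sxx = 50.8/86.75 = 0.585591
a = ȳ − b·x̄ = 11.27 − 0.585591·8.25 = 6.438876
ŷ(14) = a + b·14 = 6.438876 + 0.585591·14 = 14.637147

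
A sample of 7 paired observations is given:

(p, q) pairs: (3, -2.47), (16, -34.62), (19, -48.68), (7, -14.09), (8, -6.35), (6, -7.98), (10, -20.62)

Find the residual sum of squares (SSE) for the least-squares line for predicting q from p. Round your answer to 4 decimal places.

91.1868

n = 7, Σx = 69, Σy = -134.81, Σxy = -1889.76, Σx² = 875, Σy² = 4302.1031
Sxx = Σx² − (Σx)²/n = 875 − 680.142857 = 194.857143
Sxy = Σxy − (Σx)(Σy)/n = -1889.76 − (-1328.841429) = -560.918571
Syy = Σy² − (Σy)²/n = 4302.1031 − 2596.248014 = 1705.855086
b = Sxy/Sxx = -560.918571/194.857143 = -2.878614
SSE = Syy − b·Sxy = 1705.855086 − (-2.878614)·(-560.918571) = 91.186826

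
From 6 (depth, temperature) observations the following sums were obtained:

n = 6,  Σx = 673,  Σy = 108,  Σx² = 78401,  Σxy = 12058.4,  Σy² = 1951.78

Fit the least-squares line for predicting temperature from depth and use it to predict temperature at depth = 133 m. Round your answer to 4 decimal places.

Sxx = Σx² − (Σx)²/n = 78401 − 75488.166667 = 2912.833333
Sxy = Σxy − (Σx)(Σy)/n = 12058.4 − 12114 = -55.6
b = Sxy/Sxx = -55.6/2912.833333 = -0.019088
a = ȳ − b·x̄ = 18 − (-0.019088)·112.166667 = 20.141031
ŷ(133) = a + b·133 = 20.141031 + (-0.019088)·133 = 17.602334

17.6023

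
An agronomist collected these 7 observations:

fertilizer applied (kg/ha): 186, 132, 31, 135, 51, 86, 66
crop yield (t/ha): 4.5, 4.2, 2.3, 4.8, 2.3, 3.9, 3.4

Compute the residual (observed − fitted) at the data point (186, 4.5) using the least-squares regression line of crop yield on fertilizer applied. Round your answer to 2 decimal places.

n = 7, Σx = 687, Σy = 25.4, Σxy = 2787.8, Σx² = 85559
Sxx = Σx² − (Σx)²/n = 85559 − 67424.142857 = 18134.857143
Sxy = Σxy − (Σx)(Σy)/n = 2787.8 − 2492.828571 = 294.971429
b = Sxy/Sxx = 294.971429/18134.857143 = 0.016265
a = ȳ − b·x̄ = 3.628571 − 0.016265·98.142857 = 2.032235
ŷ(186) = 2.032235 + 0.016265·186 = 5.057607
residual = y − ŷ = 4.5 − 5.057607 = -0.557607

-0.56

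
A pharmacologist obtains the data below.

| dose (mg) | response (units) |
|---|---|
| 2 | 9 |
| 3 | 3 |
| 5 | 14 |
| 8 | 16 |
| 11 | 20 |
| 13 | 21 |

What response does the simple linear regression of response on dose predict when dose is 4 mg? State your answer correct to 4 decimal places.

9.6395

n = 6, Σx = 42, Σy = 83, Σxy = 718, Σx² = 392
Sxx = Σx² − (Σx)²/n = 392 − 294 = 98
Sxy = Σxy − (Σx)(Σy)/n = 718 − 581 = 137
b = Sxy/Sxx = 137/98 = 1.397959
a = ȳ − b·x̄ = 13.833333 − 1.397959·7 = 4.047619
ŷ(4) = a + b·4 = 4.047619 + 1.397959·4 = 9.639456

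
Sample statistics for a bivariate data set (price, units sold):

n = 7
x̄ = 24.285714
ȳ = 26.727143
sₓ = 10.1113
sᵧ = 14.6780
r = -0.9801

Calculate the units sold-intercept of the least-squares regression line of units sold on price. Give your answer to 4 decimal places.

61.2798

b = r · sᵧ/sₓ = -0.9801 · 14.678/10.1113 = -1.422756
a = ȳ − b·x̄ = 26.727143 − (-1.422756)·24.285714 = 61.279776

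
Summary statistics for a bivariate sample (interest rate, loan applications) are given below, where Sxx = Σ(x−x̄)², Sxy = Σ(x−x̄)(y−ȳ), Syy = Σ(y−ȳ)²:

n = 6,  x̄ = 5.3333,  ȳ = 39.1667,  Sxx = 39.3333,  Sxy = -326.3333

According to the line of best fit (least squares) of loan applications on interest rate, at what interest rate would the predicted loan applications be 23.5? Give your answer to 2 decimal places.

7.22

b = Sxy/Sxx = -326.3333/39.3333 = -8.296616
a = ȳ − b·x̄ = 39.1667 − (-8.296616)·5.3333 = 83.415044
Set a + b·x = 23.5: x = (23.5 − 83.415044) / (-8.296616) = 7.221624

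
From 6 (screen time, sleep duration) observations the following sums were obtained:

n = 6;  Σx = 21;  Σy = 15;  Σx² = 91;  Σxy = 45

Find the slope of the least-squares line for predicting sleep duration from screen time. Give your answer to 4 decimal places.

Sxx = Σx² − (Σx)²/n = 91 − 73.5 = 17.5
Sxy = Σxy − (Σx)(Σy)/n = 45 − 52.5 = -7.5
b = Sxy/Sxx = -7.5/17.5 = -0.428571

-0.4286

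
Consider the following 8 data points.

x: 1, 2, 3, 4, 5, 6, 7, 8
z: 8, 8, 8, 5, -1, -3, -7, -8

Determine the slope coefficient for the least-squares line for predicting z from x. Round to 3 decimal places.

-2.690

n = 8, Σx = 36, Σy = 10, Σxy = -68, Σx² = 204
Sxx = Σx² − (Σx)²/n = 204 − 162 = 42
Sxy = Σxy − (Σx)(Σy)/n = -68 − 45 = -113
b = Sxy/Sxx = -113/42 = -2.690476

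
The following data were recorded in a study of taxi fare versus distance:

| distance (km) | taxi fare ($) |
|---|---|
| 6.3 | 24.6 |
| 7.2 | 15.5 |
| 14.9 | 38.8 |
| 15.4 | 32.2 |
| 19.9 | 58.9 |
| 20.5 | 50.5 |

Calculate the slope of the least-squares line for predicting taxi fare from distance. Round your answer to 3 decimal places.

2.447

n = 6, Σx = 84.2, Σy = 220.5, Σxy = 3547.94, Σx² = 1366.96
Sxx = Σx² − (Σx)²/n = 1366.96 − 1181.606667 = 185.353333
Sxy = Σxy − (Σx)(Σy)/n = 3547.94 − 3094.35 = 453.59
b = Sxy/Sxx = 453.59/185.353333 = 2.447164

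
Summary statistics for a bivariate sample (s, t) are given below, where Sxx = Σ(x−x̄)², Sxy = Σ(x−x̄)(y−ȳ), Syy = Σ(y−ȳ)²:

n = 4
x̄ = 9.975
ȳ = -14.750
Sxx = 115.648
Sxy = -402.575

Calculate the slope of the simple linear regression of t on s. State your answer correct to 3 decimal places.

-3.481

b = Sxy/Sxx = -402.575/115.648 = -3.481037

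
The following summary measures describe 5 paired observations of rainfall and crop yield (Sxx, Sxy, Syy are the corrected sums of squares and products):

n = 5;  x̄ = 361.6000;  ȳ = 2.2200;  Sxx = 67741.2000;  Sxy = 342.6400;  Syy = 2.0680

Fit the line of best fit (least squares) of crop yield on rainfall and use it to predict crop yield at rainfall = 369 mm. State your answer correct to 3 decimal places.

2.257

b = Sxy/Sxx = 342.64/67741.2 = 0.005058
a = ȳ − b·x̄ = 2.22 − 0.005058·361.6 = 0.391000
ŷ(369) = a + b·369 = 0.391000 + 0.005058·369 = 2.257430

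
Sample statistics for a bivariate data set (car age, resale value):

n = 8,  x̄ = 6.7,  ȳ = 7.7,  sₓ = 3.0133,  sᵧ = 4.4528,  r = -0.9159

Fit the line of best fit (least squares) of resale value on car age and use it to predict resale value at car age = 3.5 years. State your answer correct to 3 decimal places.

12.031

b = r · sᵧ/sₓ = -0.9159 · 4.4528/3.0133 = -1.353440
a = ȳ − b·x̄ = 7.7 − (-1.353440)·6.7 = 16.768045
ŷ(3.5) = a + b·3.5 = 16.768045 + (-1.353440)·3.5 = 12.031007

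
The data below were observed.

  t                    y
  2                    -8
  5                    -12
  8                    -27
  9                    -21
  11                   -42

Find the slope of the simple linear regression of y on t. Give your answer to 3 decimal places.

n = 5, Σx = 35, Σy = -110, Σxy = -943, Σx² = 295
Sxx = Σx² − (Σx)²/n = 295 − 245 = 50
Sxy = Σxy − (Σx)(Σy)/n = -943 − (-770) = -173
b = Sxy/Sxx = -173/50 = -3.46

-3.460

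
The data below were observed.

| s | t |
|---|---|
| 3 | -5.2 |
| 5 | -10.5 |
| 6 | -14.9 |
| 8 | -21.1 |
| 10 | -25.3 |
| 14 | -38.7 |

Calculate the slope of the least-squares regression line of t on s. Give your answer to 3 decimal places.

n = 6, Σx = 46, Σy = -115.7, Σxy = -1121.1, Σx² = 430
Sxx = Σx² − (Σx)²/n = 430 − 352.666667 = 77.333333
Sxy = Σxy − (Σx)(Σy)/n = -1121.1 − (-887.033333) = -234.066667
b = Sxy/Sxx = -234.066667/77.333333 = -3.026724

-3.027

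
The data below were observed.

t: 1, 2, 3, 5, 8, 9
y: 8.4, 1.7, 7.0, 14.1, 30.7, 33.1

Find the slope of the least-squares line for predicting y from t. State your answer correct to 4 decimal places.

n = 6, Σx = 28, Σy = 95, Σxy = 646.8, Σx² = 184
Sxx = Σx² − (Σx)²/n = 184 − 130.666667 = 53.333333
Sxy = Σxy − (Σx)(Σy)/n = 646.8 − 443.333333 = 203.466667
b = Sxy/Sxx = 203.466667/53.333333 = 3.815

3.8150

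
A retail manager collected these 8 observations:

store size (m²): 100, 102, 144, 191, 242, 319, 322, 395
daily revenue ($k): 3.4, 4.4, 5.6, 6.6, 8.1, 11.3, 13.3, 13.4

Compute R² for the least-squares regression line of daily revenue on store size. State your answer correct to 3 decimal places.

0.958

n = 8, Σx = 1815, Σy = 66.1, Σxy = 17996.3, Σx² = 497655, Σy² = 655.59
Sxx = Σx² − (Σx)²/n = 497655 − 411778.125 = 85876.875
Sxy = Σxy − (Σx)(Σy)/n = 17996.3 − 14996.4375 = 2999.8625
Syy = Σy² − (Σy)²/n = 655.59 − 546.15125 = 109.43875
R² = Sxy²/(Sxx·Syy) = (2999.8625)²/(85876.875·109.43875) = 0.957537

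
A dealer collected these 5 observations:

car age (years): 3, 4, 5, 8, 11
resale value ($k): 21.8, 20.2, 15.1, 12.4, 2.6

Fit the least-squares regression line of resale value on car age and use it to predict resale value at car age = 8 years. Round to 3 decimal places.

10.319

n = 5, Σx = 31, Σy = 72.1, Σxy = 349.5, Σx² = 235
Sxx = Σx² − (Σx)²/n = 235 − 192.2 = 42.8
Sxy = Σxy − (Σx)(Σy)/n = 349.5 − 447.02 = -97.52
b = Sxy/Sxx = -97.52/42.8 = -2.278505
a = ȳ − b·x̄ = 14.42 − (-2.278505)·6.2 = 28.546729
ŷ(8) = a + b·8 = 28.546729 + (-2.278505)·8 = 10.318692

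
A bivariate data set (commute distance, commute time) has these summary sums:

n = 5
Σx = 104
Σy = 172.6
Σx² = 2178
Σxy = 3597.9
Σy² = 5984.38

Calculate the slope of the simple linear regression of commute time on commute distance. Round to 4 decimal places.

Sxx = Σx² − (Σx)²/n = 2178 − 2163.2 = 14.8
Sxy = Σxy − (Σx)(Σy)/n = 3597.9 − 3590.08 = 7.82
b = Sxy/Sxx = 7.82/14.8 = 0.528378

0.5284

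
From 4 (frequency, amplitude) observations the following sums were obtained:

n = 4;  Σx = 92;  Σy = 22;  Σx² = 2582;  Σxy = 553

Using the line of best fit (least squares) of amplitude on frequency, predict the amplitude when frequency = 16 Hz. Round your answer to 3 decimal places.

4.794

Sxx = Σx² − (Σx)²/n = 2582 − 2116 = 466
Sxy = Σxy − (Σx)(Σy)/n = 553 − 506 = 47
b = Sxy/Sxx = 47/466 = 0.100858
a = ȳ − b·x̄ = 5.5 − 0.100858·23 = 3.180258
ŷ(16) = a + b·16 = 3.180258 + 0.100858·16 = 4.793991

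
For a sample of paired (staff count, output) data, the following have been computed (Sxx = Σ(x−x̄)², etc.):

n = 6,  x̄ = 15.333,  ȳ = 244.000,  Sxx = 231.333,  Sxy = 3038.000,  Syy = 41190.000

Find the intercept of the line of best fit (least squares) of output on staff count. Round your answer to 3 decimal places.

42.638

b = Sxy/Sxx = 3038/231.333 = 13.132584
a = ȳ − b·x̄ = 244 − 13.132584·15.333 = 42.638093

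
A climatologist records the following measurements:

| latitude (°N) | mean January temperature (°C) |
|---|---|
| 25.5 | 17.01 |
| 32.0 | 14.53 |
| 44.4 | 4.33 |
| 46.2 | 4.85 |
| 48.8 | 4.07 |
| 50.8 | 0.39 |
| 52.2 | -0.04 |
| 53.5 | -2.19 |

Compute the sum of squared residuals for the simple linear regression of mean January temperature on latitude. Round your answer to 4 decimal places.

8.5021

n = 8, Σx = 353.4, Σy = 42.95, Σxy = 1414.212, Σx² = 16329.22, Σy² = 564.2471
Sxx = Σx² − (Σx)²/n = 16329.22 − 15611.445 = 717.775
Sxy = Σxy − (Σx)(Σy)/n = 1414.212 − 1897.31625 = -483.10425
Syy = Σy² − (Σy)²/n = 564.2471 − 230.587813 = 333.659288
b = Sxy/Sxx = -483.10425/717.775 = -0.673058
SSE = Syy − b·Sxy = 333.659288 − (-0.673058)·(-483.10425) = 8.502078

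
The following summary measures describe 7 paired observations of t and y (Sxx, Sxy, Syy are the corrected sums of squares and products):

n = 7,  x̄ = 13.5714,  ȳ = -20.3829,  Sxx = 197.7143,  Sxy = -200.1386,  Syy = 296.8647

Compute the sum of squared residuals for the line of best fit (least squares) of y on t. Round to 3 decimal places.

94.272

b = Sxy/Sxx = -200.1386/197.7143 = -1.012262
SSE = Syy − b·Sxy = 296.8647 − (-1.012262)·(-200.1386) = 94.272074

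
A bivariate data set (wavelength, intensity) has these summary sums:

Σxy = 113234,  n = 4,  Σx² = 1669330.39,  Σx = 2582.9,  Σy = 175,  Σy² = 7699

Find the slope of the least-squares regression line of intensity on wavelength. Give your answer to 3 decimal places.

Sxx = Σx² − (Σx)²/n = 1669330.39 − 1667843.1025 = 1487.2875
Sxy = Σxy − (Σx)(Σy)/n = 113234 − 113001.875 = 232.125
b = Sxy/Sxx = 232.125/1487.2875 = 0.156073

0.156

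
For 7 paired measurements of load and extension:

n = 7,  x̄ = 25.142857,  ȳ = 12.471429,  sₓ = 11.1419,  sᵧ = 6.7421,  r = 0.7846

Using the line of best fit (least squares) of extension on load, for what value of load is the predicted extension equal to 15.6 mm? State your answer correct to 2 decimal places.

b = r · sᵧ/sₓ = 0.7846 · 6.7421/11.1419 = 0.474771
a = ȳ − b·x̄ = 12.471429 − 0.474771·25.142857 = 0.534328
Set a + b·x = 15.6: x = (15.6 − 0.534328) / 0.474771 = 31.732498

31.73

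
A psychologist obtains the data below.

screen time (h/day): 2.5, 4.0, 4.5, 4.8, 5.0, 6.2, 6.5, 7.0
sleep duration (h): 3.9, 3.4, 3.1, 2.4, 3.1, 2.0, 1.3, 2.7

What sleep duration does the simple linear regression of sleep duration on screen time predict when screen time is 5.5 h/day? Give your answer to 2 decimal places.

2.54

n = 8, Σx = 40.5, Σy = 21.9, Σxy = 104.07, Σx² = 220.23
Sxx = Σx² − (Σx)²/n = 220.23 − 205.03125 = 15.19875
Sxy = Σxy − (Σx)(Σy)/n = 104.07 − 110.86875 = -6.79875
b = Sxy/Sxx = -6.79875/15.19875 = -0.447323
a = ȳ − b·x̄ = 2.7375 − (-0.447323)·5.0625 = 5.002073
ŷ(5.5) = a + b·5.5 = 5.002073 + (-0.447323)·5.5 = 2.541796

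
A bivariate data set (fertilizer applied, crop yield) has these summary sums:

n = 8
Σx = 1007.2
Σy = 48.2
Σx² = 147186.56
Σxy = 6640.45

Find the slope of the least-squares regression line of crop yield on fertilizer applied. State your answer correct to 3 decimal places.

Sxx = Σx² − (Σx)²/n = 147186.56 − 126806.48 = 20380.08
Sxy = Σxy − (Σx)(Σy)/n = 6640.45 − 6068.38 = 572.07
b = Sxy/Sxx = 572.07/20380.08 = 0.028070

0.028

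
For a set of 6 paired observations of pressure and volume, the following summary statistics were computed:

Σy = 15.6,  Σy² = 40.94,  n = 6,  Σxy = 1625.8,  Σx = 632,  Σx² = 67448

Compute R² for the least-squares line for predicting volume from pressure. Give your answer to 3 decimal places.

Sxx = Σx² − (Σx)²/n = 67448 − 66570.666667 = 877.333333
Sxy = Σxy − (Σx)(Σy)/n = 1625.8 − 1643.2 = -17.4
Syy = Σy² − (Σy)²/n = 40.94 − 40.56 = 0.38
R² = Sxy²/(Sxx·Syy) = (-17.4)²/(877.333333·0.38) = 0.908135

0.908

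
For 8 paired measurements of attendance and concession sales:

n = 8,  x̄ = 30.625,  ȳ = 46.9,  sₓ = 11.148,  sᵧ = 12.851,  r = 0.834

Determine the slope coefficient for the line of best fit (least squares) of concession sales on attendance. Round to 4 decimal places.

0.9614

b = r · sᵧ/sₓ = 0.834 · 12.851/11.148 = 0.961404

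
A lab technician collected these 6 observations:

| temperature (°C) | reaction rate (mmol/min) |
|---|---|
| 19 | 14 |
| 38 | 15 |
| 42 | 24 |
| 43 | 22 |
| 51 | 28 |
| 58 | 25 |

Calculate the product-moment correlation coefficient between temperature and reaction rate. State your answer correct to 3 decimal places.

n = 6, Σx = 251, Σy = 128, Σxy = 5668, Σx² = 11383, Σy² = 2890
Sxx = Σx² − (Σx)²/n = 11383 − 10500.166667 = 882.833333
Sxy = Σxy − (Σx)(Σy)/n = 5668 − 5354.666667 = 313.333333
Syy = Σy² − (Σy)²/n = 2890 − 2730.666667 = 159.333333
r = Sxy/√(Sxx·Syy) = 313.333333/√(140664.777778) = 313.333333/375.053033 = 0.835437

0.835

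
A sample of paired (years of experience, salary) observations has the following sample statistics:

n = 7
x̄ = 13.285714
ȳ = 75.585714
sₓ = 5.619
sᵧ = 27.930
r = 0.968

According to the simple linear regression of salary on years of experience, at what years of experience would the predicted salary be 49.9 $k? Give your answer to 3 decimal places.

b = r · sᵧ/sₓ = 0.968 · 27.93/5.619 = 4.811575
a = ȳ − b·x̄ = 75.585714 − 4.811575·13.285714 = 11.660504
Set a + b·x = 49.9: x = (49.9 − 11.660504) / 4.811575 = 7.947397

7.947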